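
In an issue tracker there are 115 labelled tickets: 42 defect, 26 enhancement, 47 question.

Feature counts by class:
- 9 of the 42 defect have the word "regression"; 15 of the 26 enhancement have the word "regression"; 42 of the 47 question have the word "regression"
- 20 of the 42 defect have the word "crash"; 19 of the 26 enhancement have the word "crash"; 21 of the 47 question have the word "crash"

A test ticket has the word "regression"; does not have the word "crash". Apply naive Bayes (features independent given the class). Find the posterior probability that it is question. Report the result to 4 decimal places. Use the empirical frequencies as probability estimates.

defect: (42/115) × (9/42) × (22/42) ≈ 0.0409938
enhancement: (26/115) × (15/26) × (7/26) ≈ 0.0351171
question: (47/115) × (42/47) × (26/47) ≈ 0.202035
P(question | x) = 0.202035 / 0.2781459 ≈ 0.7264

0.7264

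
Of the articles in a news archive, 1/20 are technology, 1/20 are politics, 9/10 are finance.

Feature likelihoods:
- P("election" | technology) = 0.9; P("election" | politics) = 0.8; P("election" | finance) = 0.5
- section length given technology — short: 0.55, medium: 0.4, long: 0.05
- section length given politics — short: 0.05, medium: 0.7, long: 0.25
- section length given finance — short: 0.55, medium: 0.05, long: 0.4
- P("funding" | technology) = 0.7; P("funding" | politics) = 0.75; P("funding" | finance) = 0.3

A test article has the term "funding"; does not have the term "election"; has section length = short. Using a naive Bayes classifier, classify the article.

finance

technology: 0.05 × (1−0.9) × 0.55 × 0.7 = 0.001925
politics: 0.05 × (1−0.8) × 0.05 × 0.75 = 0.000375
finance: 0.9 × (1−0.5) × 0.55 × 0.3 = 0.07425
Highest score → finance.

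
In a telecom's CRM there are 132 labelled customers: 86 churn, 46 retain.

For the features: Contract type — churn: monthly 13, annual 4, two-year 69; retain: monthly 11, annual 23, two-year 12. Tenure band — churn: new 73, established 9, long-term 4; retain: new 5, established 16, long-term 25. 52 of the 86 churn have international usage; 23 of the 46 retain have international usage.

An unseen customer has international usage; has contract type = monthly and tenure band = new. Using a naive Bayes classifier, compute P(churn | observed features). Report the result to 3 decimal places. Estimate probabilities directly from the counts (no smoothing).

churn: (86/132) × (13/86) × (73/86) × (52/86) ≈ 0.0505474
retain: (46/132) × (11/46) × (5/46) × (23/46) ≈ 0.00452899
P(churn | x) = 0.0505474 / 0.05507639 ≈ 0.918

0.918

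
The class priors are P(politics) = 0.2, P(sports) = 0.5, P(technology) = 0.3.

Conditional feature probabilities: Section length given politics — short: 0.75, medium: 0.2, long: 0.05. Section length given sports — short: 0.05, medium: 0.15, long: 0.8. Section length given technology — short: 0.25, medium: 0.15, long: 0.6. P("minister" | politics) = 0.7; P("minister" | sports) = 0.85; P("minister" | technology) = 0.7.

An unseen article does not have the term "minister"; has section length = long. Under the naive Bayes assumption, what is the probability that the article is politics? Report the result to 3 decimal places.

politics: 0.2 × 0.05 × (1−0.7) = 0.003
sports: 0.5 × 0.8 × (1−0.85) = 0.06
technology: 0.3 × 0.6 × (1−0.7) = 0.054
P(politics | x) = 0.003 / 0.117 ≈ 0.026

0.026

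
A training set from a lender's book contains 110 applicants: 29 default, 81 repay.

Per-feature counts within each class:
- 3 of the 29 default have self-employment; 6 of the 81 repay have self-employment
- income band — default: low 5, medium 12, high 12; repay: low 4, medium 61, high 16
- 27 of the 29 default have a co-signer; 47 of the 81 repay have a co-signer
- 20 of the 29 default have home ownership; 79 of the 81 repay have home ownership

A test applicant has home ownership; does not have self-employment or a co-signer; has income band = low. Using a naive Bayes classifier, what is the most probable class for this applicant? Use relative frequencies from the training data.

default: (29/110) × (26/29) × (5/29) × (2/29) × (20/29) ≈ 0.00193828
repay: (81/110) × (75/81) × (4/81) × (34/81) × (79/81) ≈ 0.0137841
Highest score → repay.

repay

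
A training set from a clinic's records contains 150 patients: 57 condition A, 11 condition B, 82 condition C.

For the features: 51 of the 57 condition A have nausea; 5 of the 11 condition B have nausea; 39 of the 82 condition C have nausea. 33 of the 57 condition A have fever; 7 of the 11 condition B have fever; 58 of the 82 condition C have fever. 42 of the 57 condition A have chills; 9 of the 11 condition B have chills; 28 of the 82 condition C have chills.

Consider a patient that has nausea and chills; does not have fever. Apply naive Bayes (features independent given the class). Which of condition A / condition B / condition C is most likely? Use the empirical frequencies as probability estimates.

condition A: (57/150) × (51/57) × (24/57) × (42/57) ≈ 0.105485
condition B: (11/150) × (5/11) × (4/11) × (9/11) ≈ 0.00991736
condition C: (82/150) × (39/82) × (24/82) × (28/82) ≈ 0.0259845
Highest score → condition A.

condition A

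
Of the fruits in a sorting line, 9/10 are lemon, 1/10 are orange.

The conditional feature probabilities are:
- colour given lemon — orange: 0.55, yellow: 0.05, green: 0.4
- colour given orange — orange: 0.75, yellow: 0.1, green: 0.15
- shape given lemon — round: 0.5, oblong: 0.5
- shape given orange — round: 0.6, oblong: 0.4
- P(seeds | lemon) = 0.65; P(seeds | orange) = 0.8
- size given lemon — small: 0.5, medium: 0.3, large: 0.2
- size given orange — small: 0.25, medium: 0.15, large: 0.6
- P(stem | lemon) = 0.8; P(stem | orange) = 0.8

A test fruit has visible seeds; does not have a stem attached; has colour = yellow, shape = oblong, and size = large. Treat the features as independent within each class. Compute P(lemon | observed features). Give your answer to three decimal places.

lemon: 0.9 × 0.05 × 0.5 × 0.65 × 0.2 × (1−0.8) = 0.000585
orange: 0.1 × 0.1 × 0.4 × 0.8 × 0.6 × (1−0.8) = 0.000384
P(lemon | x) = 0.000585 / 0.000969 ≈ 0.604

0.604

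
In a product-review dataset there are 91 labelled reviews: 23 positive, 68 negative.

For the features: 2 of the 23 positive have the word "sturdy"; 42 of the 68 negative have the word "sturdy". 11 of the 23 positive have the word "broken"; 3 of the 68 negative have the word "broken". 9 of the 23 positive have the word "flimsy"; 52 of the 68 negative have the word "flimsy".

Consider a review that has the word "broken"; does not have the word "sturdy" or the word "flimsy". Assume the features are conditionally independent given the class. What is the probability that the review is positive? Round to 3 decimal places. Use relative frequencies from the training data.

0.958

positive: (23/91) × (21/23) × (11/23) × (14/23) ≈ 0.0671805
negative: (68/91) × (26/68) × (3/68) × (16/68) ≈ 0.00296589
P(positive | x) = 0.0671805 / 0.07014639 ≈ 0.958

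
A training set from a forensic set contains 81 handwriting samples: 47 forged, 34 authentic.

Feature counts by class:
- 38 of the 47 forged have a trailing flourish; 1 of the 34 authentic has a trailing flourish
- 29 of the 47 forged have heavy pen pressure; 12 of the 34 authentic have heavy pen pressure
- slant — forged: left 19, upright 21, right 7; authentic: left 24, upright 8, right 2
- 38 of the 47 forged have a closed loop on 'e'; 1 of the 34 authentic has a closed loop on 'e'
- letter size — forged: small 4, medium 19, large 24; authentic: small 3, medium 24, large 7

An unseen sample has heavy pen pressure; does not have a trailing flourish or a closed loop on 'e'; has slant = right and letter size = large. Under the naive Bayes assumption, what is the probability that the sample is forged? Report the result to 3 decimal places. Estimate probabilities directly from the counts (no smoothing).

0.371

forged: (47/81) × (9/47) × (29/47) × (7/47) × (9/47) × (24/47) ≈ 0.000998426
authentic: (34/81) × (33/34) × (12/34) × (2/34) × (33/34) × (7/34) ≈ 0.00169019
P(forged | x) = 0.000998426 / 0.002688616 ≈ 0.371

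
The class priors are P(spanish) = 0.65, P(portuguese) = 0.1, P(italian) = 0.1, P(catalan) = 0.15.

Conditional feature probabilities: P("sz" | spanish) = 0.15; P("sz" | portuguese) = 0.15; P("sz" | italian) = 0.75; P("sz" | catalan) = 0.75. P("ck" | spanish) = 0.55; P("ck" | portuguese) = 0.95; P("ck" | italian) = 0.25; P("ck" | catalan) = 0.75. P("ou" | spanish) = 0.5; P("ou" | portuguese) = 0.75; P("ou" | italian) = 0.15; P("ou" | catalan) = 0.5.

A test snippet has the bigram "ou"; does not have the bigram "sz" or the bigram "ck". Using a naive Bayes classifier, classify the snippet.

spanish: 0.65 × (1−0.15) × (1−0.55) × 0.5 = 0.1243125
portuguese: 0.1 × (1−0.15) × (1−0.95) × 0.75 = 0.0031875
italian: 0.1 × (1−0.75) × (1−0.25) × 0.15 = 0.0028125
catalan: 0.15 × (1−0.75) × (1−0.75) × 0.5 = 0.0046875
Highest score → spanish.

spanish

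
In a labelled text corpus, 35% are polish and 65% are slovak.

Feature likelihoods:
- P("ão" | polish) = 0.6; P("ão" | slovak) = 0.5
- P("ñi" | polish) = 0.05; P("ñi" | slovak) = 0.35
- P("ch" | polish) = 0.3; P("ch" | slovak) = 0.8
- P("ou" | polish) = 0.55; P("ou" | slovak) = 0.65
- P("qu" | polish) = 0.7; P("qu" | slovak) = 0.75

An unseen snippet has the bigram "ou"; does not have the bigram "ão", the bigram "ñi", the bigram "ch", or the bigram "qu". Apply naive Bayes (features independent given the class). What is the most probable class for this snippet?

polish: 0.35 × (1−0.6) × (1−0.05) × (1−0.3) × 0.55 × (1−0.7) = 0.0153615
slovak: 0.65 × (1−0.5) × (1−0.35) × (1−0.8) × 0.65 × (1−0.75) = 0.006865625
Highest score → polish.

polish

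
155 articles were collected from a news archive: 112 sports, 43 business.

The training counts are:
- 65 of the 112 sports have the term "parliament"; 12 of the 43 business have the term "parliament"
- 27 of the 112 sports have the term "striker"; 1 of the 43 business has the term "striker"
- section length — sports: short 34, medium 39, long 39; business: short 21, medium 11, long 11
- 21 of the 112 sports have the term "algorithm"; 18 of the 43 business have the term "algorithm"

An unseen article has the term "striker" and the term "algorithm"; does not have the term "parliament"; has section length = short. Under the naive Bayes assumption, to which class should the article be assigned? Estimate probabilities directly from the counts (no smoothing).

sports: (112/155) × (47/112) × (27/112) × (34/112) × (21/112) ≈ 0.00416077
business: (43/155) × (31/43) × (1/43) × (21/43) × (18/43) ≈ 0.00095086
Highest score → sports.

sports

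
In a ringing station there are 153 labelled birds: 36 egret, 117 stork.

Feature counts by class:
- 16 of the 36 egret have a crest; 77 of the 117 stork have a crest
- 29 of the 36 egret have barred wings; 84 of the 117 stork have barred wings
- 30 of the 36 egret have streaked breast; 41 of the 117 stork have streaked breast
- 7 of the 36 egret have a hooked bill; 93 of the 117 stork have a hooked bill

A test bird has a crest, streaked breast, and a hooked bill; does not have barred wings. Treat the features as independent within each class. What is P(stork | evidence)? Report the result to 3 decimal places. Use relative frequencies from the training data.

egret: (36/153) × (16/36) × (7/36) × (30/36) × (7/36) ≈ 0.00329487
stork: (117/153) × (77/117) × (33/117) × (41/117) × (93/117) ≈ 0.0395387
P(stork | x) = 0.0395387 / 0.04283357 ≈ 0.923

0.923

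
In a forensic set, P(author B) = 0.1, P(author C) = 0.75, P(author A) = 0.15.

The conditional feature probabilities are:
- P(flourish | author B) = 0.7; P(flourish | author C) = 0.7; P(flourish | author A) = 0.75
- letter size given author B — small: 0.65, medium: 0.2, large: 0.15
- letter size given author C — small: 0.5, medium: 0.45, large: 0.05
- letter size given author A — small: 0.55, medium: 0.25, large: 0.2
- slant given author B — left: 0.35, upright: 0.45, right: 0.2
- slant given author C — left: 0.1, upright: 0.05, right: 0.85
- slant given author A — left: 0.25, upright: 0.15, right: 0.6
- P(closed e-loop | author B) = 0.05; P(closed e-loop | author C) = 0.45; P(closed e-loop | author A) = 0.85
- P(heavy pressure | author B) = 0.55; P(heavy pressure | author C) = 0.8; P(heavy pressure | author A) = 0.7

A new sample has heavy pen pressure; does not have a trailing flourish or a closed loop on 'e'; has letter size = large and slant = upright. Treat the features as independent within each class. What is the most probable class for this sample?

author B: 0.1 × (1−0.7) × 0.15 × 0.45 × (1−0.05) × 0.55 = 0.0010580625
author C: 0.75 × (1−0.7) × 0.05 × 0.05 × (1−0.45) × 0.8 = 0.0002475
author A: 0.15 × (1−0.75) × 0.2 × 0.15 × (1−0.85) × 0.7 = 0.000118125
Highest score → author B.

author B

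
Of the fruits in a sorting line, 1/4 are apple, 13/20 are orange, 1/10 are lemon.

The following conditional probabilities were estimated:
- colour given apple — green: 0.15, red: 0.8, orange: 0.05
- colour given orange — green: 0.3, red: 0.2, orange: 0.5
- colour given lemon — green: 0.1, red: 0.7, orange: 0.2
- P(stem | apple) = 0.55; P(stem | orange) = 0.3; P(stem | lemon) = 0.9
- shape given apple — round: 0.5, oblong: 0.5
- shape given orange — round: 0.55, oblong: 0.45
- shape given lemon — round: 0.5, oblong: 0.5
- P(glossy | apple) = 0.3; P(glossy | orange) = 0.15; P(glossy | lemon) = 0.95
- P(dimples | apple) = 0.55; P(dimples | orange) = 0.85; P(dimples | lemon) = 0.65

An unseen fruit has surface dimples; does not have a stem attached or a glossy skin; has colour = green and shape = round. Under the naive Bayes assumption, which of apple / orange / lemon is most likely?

orange

apple: 0.25 × 0.15 × (1−0.55) × 0.5 × (1−0.3) × 0.55 = 0.0032484375
orange: 0.65 × 0.3 × (1−0.3) × 0.55 × (1−0.15) × 0.85 = 0.0542416875
lemon: 0.1 × 0.1 × (1−0.9) × 0.5 × (1−0.95) × 0.65 = 0.00001625
Highest score → orange.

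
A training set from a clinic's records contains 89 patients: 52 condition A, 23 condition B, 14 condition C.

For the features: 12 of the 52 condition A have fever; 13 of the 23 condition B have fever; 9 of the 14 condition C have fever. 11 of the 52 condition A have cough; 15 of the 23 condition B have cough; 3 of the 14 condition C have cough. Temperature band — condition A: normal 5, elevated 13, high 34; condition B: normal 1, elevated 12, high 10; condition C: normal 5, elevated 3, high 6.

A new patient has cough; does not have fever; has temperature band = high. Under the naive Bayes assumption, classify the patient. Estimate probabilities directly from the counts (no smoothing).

condition A

condition A: (52/89) × (40/52) × (11/52) × (34/52) ≈ 0.0621634
condition B: (23/89) × (10/23) × (15/23) × (10/23) ≈ 0.03186
condition C: (14/89) × (5/14) × (3/14) × (6/14) ≈ 0.00515937
Highest score → condition A.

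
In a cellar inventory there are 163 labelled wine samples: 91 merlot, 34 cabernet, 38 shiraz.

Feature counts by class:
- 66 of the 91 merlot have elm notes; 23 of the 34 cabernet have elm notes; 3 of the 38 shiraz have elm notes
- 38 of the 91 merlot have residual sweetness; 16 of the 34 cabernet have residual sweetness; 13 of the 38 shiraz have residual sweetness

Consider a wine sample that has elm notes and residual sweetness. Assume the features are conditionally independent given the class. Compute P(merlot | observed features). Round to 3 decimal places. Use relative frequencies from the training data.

0.699

merlot: (91/163) × (66/91) × (38/91) ≈ 0.169082
cabernet: (34/163) × (23/34) × (16/34) ≈ 0.066402
shiraz: (38/163) × (3/38) × (13/38) ≈ 0.00629642
P(merlot | x) = 0.169082 / 0.24178042 ≈ 0.699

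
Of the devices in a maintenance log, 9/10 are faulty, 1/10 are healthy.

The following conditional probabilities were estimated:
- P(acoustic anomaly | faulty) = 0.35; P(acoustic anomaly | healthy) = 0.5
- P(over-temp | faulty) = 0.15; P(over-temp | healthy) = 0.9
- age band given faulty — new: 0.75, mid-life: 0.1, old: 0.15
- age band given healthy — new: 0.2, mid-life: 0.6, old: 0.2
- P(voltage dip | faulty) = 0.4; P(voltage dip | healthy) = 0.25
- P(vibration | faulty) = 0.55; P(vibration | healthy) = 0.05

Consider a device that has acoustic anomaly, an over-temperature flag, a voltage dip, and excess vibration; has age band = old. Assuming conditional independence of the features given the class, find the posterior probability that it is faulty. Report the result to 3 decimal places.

faulty: 0.9 × 0.35 × 0.15 × 0.15 × 0.4 × 0.55 = 0.00155925
healthy: 0.1 × 0.5 × 0.9 × 0.2 × 0.25 × 0.05 = 0.0001125
P(faulty | x) = 0.00155925 / 0.00167175 ≈ 0.933

0.933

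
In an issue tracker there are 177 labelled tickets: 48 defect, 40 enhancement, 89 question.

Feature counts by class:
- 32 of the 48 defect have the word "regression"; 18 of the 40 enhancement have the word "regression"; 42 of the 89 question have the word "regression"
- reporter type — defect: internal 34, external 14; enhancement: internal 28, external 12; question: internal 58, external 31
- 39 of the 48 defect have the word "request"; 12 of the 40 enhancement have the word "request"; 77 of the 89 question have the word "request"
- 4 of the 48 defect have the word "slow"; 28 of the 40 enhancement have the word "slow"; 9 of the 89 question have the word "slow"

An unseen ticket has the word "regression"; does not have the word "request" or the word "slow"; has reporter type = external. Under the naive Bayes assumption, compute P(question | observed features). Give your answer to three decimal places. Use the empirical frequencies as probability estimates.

0.393

defect: (48/177) × (32/48) × (14/48) × (9/48) × (44/48) ≈ 0.00906309
enhancement: (40/177) × (18/40) × (12/40) × (28/40) × (12/40) ≈ 0.00640678
question: (89/177) × (42/89) × (31/89) × (12/89) × (80/89) ≈ 0.010017
P(question | x) = 0.010017 / 0.02548687 ≈ 0.393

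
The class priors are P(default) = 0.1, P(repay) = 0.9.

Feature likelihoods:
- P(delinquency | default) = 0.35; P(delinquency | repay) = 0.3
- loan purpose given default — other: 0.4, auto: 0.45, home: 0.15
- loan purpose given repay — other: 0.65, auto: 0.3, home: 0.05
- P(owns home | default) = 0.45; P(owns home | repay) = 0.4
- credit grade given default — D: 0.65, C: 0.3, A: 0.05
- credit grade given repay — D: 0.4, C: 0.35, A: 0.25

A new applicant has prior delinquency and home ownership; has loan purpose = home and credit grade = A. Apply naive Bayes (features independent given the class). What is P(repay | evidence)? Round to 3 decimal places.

default: 0.1 × 0.35 × 0.15 × 0.45 × 0.05 = 0.000118125
repay: 0.9 × 0.3 × 0.05 × 0.4 × 0.25 = 0.00135
P(repay | x) = 0.00135 / 0.001468125 ≈ 0.920

0.920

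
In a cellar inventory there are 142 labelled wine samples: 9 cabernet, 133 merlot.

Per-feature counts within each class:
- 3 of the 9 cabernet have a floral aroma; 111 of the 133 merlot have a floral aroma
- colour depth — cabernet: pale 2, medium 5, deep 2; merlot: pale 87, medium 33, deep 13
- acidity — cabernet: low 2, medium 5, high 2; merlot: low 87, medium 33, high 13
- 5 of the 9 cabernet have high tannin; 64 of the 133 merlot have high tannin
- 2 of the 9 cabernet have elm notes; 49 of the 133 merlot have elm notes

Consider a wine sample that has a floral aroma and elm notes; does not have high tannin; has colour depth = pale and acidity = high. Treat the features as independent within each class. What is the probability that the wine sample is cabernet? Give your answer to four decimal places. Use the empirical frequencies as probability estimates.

cabernet: (9/142) × (3/9) × (2/9) × (2/9) × (4/9) × (2/9) ≈ 0.000103042
merlot: (133/142) × (111/133) × (87/133) × (13/133) × (69/133) × (49/133) ≈ 0.00955291
P(cabernet | x) = 0.000103042 / 0.009655952 ≈ 0.0107

0.0107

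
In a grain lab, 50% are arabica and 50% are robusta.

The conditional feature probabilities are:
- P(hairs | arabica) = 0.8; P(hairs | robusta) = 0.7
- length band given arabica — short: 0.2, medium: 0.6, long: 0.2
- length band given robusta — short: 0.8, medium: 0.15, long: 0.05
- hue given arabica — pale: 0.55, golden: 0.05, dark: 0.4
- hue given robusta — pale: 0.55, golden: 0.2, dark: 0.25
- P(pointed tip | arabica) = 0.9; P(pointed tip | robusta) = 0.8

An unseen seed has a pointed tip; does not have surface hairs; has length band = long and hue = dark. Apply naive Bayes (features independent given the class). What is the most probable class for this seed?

arabica

arabica: 0.5 × (1−0.8) × 0.2 × 0.4 × 0.9 = 0.0072
robusta: 0.5 × (1−0.7) × 0.05 × 0.25 × 0.8 = 0.0015
Highest score → arabica.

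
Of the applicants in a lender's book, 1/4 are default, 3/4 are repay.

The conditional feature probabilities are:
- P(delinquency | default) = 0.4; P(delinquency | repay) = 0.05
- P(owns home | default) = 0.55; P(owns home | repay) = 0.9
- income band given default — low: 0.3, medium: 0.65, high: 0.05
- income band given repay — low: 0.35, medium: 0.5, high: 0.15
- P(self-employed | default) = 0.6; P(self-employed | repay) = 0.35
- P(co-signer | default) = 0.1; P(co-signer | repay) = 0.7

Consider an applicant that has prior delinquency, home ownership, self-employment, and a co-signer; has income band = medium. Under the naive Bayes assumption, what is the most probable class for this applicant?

repay

default: 0.25 × 0.4 × 0.55 × 0.65 × 0.6 × 0.1 = 0.002145
repay: 0.75 × 0.05 × 0.9 × 0.5 × 0.35 × 0.7 = 0.004134375
Highest score → repay.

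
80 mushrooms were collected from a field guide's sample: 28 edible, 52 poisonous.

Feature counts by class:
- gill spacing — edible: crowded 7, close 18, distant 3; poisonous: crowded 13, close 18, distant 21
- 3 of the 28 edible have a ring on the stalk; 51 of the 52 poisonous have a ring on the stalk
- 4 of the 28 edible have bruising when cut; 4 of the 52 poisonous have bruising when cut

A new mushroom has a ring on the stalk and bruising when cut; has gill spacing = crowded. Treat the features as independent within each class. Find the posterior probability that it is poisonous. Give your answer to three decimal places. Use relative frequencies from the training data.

0.902

edible: (28/80) × (7/28) × (3/28) × (4/28) ≈ 0.00133929
poisonous: (52/80) × (13/52) × (51/52) × (4/52) ≈ 0.0122596
P(poisonous | x) = 0.0122596 / 0.01359889 ≈ 0.902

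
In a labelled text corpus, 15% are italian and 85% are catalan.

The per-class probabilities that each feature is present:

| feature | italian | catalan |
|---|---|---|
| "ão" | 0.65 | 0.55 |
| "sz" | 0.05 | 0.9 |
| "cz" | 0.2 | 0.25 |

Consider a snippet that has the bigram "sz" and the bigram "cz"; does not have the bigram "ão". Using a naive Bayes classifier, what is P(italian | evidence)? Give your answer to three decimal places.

italian: 0.15 × (1−0.65) × 0.05 × 0.2 = 0.000525
catalan: 0.85 × (1−0.55) × 0.9 × 0.25 = 0.0860625
P(italian | x) = 0.000525 / 0.0865875 ≈ 0.006

0.006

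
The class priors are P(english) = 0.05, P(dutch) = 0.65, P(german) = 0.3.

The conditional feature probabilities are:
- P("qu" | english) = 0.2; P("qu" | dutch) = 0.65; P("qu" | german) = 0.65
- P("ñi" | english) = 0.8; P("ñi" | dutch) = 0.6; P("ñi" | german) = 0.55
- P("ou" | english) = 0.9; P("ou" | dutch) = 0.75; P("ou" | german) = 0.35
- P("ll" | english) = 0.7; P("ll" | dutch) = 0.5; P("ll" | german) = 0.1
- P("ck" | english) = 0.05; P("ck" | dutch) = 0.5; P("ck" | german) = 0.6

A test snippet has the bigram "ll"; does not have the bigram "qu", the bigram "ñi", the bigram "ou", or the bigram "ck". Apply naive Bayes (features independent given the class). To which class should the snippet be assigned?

dutch

english: 0.05 × (1−0.2) × (1−0.8) × (1−0.9) × 0.7 × (1−0.05) = 0.000532
dutch: 0.65 × (1−0.65) × (1−0.6) × (1−0.75) × 0.5 × (1−0.5) = 0.0056875
german: 0.3 × (1−0.65) × (1−0.55) × (1−0.35) × 0.1 × (1−0.6) = 0.0012285
Highest score → dutch.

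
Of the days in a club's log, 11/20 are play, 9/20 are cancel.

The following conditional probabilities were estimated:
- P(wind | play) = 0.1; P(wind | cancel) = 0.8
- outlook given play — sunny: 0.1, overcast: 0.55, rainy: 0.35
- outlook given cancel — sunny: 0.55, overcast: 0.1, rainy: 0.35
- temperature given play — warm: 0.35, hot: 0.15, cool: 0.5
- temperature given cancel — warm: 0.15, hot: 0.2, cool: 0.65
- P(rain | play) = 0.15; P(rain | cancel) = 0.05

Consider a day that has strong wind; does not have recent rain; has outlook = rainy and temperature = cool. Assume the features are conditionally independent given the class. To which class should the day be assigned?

cancel

play: 0.55 × 0.1 × 0.35 × 0.5 × (1−0.15) = 0.00818125
cancel: 0.45 × 0.8 × 0.35 × 0.65 × (1−0.05) = 0.077805
Highest score → cancel.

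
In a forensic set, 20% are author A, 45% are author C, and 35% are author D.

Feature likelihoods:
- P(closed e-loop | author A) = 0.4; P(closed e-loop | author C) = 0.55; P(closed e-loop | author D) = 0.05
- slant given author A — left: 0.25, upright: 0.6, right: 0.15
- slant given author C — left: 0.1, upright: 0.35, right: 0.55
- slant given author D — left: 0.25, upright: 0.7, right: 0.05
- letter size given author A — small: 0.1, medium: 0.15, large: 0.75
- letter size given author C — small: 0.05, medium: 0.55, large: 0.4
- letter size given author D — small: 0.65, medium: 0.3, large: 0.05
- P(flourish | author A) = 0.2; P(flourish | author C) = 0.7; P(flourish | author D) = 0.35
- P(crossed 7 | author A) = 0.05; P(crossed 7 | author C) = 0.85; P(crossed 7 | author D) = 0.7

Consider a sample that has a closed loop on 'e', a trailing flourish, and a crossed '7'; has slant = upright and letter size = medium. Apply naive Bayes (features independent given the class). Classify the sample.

author C

author A: 0.2 × 0.4 × 0.6 × 0.15 × 0.2 × 0.05 = 0.000072
author C: 0.45 × 0.55 × 0.35 × 0.55 × 0.7 × 0.85 = 0.02834803125
author D: 0.35 × 0.05 × 0.7 × 0.3 × 0.35 × 0.7 = 0.000900375
Highest score → author C.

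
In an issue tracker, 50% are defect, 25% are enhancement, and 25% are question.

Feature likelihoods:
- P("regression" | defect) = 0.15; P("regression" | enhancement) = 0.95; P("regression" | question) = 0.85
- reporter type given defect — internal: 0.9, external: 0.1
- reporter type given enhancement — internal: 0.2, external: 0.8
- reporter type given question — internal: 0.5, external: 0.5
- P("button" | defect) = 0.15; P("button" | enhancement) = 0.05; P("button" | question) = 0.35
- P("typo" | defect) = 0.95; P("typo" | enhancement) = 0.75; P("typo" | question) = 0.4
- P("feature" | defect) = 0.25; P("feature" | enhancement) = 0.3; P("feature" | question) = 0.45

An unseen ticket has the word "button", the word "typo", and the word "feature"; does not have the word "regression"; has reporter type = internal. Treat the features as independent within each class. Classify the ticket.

defect

defect: 0.5 × (1−0.15) × 0.9 × 0.15 × 0.95 × 0.25 = 0.0136265625
enhancement: 0.25 × (1−0.95) × 0.2 × 0.05 × 0.75 × 0.3 = 0.000028125
question: 0.25 × (1−0.85) × 0.5 × 0.35 × 0.4 × 0.45 = 0.00118125
Highest score → defect.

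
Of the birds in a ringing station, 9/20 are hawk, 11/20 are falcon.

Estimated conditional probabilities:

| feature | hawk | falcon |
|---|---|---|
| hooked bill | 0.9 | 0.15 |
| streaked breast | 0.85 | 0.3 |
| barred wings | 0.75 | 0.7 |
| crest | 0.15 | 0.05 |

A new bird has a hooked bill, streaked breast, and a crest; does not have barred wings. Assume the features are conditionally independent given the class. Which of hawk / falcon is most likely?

hawk: 0.45 × 0.9 × 0.85 × (1−0.75) × 0.15 = 0.012909375
falcon: 0.55 × 0.15 × 0.3 × (1−0.7) × 0.05 = 0.00037125
Highest score → hawk.

hawk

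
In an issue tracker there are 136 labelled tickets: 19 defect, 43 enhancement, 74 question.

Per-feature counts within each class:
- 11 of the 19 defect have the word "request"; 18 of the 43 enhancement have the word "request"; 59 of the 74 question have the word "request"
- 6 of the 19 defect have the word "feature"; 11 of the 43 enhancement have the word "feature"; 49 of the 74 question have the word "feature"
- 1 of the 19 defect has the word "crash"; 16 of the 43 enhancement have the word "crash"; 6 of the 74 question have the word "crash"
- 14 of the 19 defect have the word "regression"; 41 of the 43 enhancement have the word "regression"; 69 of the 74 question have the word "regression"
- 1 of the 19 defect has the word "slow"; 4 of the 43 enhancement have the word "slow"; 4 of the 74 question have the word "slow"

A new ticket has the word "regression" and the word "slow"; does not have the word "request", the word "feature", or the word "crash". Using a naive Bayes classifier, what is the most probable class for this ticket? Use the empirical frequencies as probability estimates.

enhancement

defect: (19/136) × (8/19) × (13/19) × (18/19) × (14/19) × (1/19) ≈ 0.0014787
enhancement: (43/136) × (25/43) × (32/43) × (27/43) × (41/43) × (4/43) ≈ 0.00761877
question: (74/136) × (15/74) × (25/74) × (68/74) × (69/74) × (4/74) ≈ 0.00172577
Highest score → enhancement.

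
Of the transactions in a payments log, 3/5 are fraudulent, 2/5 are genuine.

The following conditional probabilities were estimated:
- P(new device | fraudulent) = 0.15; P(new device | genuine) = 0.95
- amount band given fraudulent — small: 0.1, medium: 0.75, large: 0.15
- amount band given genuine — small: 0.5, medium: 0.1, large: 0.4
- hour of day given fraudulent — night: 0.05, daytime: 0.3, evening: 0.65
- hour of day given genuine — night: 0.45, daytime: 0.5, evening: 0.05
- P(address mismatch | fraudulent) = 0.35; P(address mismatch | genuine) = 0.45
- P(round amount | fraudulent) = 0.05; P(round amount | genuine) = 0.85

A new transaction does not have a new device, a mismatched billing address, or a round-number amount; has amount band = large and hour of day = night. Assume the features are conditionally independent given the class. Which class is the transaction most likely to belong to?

fraudulent

fraudulent: 0.6 × (1−0.15) × 0.15 × 0.05 × (1−0.35) × (1−0.05) = 0.0023619375
genuine: 0.4 × (1−0.95) × 0.4 × 0.45 × (1−0.45) × (1−0.85) = 0.000297
Highest score → fraudulent.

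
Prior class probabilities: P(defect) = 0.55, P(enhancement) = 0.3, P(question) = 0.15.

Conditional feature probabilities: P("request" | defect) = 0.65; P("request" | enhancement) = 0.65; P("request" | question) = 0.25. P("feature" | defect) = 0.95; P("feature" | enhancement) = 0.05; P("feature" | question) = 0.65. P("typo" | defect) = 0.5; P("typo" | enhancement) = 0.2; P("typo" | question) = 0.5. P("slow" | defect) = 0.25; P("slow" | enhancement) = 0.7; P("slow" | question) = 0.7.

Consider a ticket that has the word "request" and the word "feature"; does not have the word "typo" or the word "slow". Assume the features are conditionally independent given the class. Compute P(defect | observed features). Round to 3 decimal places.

0.955

defect: 0.55 × 0.65 × 0.95 × (1−0.5) × (1−0.25) = 0.127359375
enhancement: 0.3 × 0.65 × 0.05 × (1−0.2) × (1−0.7) = 0.00234
question: 0.15 × 0.25 × 0.65 × (1−0.5) × (1−0.7) = 0.00365625
P(defect | x) = 0.127359375 / 0.133355625 ≈ 0.955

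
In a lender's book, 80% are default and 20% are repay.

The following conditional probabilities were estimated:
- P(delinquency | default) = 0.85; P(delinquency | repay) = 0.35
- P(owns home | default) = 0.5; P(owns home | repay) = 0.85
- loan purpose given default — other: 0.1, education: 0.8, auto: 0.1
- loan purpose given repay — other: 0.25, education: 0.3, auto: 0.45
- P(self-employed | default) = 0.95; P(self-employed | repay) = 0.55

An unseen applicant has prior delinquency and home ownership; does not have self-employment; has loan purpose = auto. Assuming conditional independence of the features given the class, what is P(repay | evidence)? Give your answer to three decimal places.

default: 0.8 × 0.85 × 0.5 × 0.1 × (1−0.95) = 0.0017
repay: 0.2 × 0.35 × 0.85 × 0.45 × (1−0.55) = 0.01204875
P(repay | x) = 0.01204875 / 0.01374875 ≈ 0.876

0.876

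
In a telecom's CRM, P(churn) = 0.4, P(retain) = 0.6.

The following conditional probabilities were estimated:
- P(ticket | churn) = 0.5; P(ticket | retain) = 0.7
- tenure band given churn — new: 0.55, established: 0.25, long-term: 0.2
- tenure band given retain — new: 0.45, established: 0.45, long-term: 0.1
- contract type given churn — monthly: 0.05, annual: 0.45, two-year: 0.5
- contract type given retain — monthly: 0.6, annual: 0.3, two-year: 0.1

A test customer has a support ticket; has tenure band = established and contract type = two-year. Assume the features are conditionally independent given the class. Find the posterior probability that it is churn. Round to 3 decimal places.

0.569

churn: 0.4 × 0.5 × 0.25 × 0.5 = 0.025
retain: 0.6 × 0.7 × 0.45 × 0.1 = 0.0189
P(churn | x) = 0.025 / 0.0439 ≈ 0.569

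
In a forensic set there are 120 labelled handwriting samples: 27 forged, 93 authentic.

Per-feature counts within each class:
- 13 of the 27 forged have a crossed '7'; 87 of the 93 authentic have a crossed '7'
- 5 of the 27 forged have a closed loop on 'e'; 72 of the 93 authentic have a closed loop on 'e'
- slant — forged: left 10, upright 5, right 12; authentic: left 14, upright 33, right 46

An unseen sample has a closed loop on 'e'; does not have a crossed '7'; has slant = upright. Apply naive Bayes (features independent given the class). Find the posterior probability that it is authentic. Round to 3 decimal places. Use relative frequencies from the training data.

forged: (27/120) × (14/27) × (5/27) × (5/27) ≈ 0.00400091
authentic: (93/120) × (6/93) × (72/93) × (33/93) ≈ 0.0137357
P(authentic | x) = 0.0137357 / 0.01773661 ≈ 0.774

0.774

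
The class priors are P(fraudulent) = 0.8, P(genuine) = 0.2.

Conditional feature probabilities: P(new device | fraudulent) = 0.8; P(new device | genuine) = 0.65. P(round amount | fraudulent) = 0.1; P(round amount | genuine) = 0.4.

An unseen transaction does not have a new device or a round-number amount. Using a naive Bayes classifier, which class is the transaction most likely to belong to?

fraudulent

fraudulent: 0.8 × (1−0.8) × (1−0.1) = 0.144
genuine: 0.2 × (1−0.65) × (1−0.4) = 0.042
Highest score → fraudulent.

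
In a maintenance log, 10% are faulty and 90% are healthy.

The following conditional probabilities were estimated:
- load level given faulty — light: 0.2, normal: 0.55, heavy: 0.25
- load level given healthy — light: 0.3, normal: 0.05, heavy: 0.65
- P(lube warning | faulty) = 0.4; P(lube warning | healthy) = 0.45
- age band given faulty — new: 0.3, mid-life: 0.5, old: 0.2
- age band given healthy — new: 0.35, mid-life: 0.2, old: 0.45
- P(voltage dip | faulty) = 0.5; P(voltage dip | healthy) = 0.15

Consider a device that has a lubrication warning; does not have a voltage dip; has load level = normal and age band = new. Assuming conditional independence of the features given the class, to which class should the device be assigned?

faulty: 0.1 × 0.55 × 0.4 × 0.3 × (1−0.5) = 0.0033
healthy: 0.9 × 0.05 × 0.45 × 0.35 × (1−0.15) = 0.006024375
Highest score → healthy.

healthy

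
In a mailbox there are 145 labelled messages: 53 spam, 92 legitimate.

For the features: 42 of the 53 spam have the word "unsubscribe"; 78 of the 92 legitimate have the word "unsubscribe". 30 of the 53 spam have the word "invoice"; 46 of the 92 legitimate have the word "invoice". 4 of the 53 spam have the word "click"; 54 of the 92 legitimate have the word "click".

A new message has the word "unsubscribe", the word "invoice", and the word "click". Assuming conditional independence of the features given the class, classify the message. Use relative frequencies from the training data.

spam: (53/145) × (42/53) × (30/53) × (4/53) ≈ 0.012374
legitimate: (92/145) × (78/92) × (46/92) × (54/92) ≈ 0.157871
Highest score → legitimate.

legitimate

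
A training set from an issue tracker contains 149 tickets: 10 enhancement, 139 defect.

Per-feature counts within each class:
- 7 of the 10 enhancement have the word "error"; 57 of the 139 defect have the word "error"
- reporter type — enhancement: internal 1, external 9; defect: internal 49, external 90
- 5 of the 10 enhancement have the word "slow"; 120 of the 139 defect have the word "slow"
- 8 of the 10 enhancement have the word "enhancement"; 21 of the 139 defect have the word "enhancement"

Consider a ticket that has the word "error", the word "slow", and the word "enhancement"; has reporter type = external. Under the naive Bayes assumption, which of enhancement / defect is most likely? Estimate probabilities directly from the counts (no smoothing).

enhancement: (10/149) × (7/10) × (9/10) × (5/10) × (8/10) ≈ 0.0169128
defect: (139/149) × (57/139) × (90/139) × (120/139) × (21/139) ≈ 0.0323063
Highest score → defect.

defect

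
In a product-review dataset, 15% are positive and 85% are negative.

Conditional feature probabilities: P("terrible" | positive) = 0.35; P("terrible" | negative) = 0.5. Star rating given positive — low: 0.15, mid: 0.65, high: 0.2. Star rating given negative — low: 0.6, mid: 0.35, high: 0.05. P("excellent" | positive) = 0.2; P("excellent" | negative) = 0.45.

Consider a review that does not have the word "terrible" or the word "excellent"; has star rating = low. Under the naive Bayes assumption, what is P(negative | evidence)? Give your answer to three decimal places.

0.923

positive: 0.15 × (1−0.35) × 0.15 × (1−0.2) = 0.0117
negative: 0.85 × (1−0.5) × 0.6 × (1−0.45) = 0.14025
P(negative | x) = 0.14025 / 0.15195 ≈ 0.923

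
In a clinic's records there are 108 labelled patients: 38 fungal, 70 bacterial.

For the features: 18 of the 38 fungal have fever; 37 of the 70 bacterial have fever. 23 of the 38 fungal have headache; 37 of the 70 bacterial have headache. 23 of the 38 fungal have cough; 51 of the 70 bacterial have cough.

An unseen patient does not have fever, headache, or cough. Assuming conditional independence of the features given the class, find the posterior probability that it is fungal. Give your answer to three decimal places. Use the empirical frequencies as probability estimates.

fungal: (38/108) × (20/38) × (15/38) × (15/38) ≈ 0.028855
bacterial: (70/108) × (33/70) × (33/70) × (19/70) ≈ 0.0390986
P(fungal | x) = 0.028855 / 0.0679536 ≈ 0.425

0.425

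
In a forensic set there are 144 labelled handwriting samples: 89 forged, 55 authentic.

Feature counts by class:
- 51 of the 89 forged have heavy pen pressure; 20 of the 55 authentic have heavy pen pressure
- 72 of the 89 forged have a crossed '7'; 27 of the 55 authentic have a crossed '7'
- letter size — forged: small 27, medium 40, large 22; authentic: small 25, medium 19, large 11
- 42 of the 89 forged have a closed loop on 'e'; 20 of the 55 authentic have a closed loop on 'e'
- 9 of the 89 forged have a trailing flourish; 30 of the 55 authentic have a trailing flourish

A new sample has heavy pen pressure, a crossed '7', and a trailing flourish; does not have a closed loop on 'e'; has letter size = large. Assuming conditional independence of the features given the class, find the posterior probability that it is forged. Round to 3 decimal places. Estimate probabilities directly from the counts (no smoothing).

0.444

forged: (89/144) × (51/89) × (72/89) × (22/89) × (47/89) × (9/89) ≈ 0.00378219
authentic: (55/144) × (20/55) × (27/55) × (11/55) × (35/55) × (30/55) ≈ 0.00473328
P(forged | x) = 0.00378219 / 0.00851547 ≈ 0.444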